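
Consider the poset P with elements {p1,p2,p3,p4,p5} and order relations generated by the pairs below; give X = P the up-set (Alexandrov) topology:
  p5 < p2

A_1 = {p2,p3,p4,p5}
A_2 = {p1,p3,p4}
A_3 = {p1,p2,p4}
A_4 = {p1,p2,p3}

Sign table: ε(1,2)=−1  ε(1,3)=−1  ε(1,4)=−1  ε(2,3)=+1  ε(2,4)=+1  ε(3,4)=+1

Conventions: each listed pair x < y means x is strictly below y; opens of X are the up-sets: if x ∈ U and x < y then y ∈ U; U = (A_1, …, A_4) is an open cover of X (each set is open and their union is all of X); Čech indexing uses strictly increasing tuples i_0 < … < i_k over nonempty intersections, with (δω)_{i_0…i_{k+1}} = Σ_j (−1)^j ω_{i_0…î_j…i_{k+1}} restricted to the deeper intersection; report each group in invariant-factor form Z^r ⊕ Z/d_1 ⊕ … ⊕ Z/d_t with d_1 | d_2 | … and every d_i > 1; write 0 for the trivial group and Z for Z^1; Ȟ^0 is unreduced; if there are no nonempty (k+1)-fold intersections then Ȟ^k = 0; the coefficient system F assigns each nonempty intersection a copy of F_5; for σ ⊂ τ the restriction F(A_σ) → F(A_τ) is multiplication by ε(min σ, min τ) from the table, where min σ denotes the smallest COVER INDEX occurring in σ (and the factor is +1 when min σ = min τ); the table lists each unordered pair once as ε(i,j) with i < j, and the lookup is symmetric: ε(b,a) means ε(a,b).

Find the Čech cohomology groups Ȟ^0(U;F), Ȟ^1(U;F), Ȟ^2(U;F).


nerve simplices:
  A12={p3,p4} A13={p2,p4} A14={p2,p3} A23={p1,p4} A24={p1,p3} A34={p1,p2}
  A123={p4} A124={p3} A134={p2} A234={p1}
C dims 4,6,4; δ0: rk_F5 3; δ1: rk_F5 3
degree 0: 4−3−0 = 1 → Ȟ^0 ≅ Z/5
degree 1: 6−3−3 = 0 → Ȟ^1 ≅ 0
degree 2: 4−0−3 = 1 → Ȟ^2 ≅ Z/5

Ȟ^0(U;F) ≅ Z/5, Ȟ^1(U;F) ≅ 0, Ȟ^2(U;F) ≅ Z/5


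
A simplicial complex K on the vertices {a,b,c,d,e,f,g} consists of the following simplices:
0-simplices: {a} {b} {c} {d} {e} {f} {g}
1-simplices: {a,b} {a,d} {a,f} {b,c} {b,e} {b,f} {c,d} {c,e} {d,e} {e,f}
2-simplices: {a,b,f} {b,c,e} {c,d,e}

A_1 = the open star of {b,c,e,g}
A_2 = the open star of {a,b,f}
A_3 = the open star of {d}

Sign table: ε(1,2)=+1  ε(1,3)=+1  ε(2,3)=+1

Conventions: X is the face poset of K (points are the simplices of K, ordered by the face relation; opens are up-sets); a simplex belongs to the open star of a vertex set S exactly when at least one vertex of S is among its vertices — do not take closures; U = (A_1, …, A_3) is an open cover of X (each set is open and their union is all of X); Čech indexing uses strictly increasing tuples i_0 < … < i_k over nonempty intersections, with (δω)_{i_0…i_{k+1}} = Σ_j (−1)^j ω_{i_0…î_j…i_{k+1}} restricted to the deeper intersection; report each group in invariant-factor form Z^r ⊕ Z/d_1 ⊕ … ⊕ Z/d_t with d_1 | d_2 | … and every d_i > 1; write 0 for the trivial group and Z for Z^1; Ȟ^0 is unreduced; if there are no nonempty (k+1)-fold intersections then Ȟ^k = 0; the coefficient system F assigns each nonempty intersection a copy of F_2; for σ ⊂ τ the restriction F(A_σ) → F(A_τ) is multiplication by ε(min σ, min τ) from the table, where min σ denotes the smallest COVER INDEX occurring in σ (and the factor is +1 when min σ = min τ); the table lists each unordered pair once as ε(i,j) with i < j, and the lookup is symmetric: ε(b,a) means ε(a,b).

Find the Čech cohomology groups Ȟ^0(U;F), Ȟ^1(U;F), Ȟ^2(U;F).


Ȟ^0 = Z/2, Ȟ^1 = Z/2, Ȟ^2 = 0

nonempty intersections:
  A1={{b},{c},{e},{g},{a,b},{b,c},{b,e},{b,f},{c,d},{c,e},{d,e},{e,f},{a,b,f},{b,c,e},{c,d,e}} A2={{a},{b},{f},{a,b},{a,d},{a,f},{b,c},{b,e},{b,f},{e,f},{a,b,f},{b,c,e}} A3={{d},{a,d},{c,d},{d,e},{c,d,e}}
  A12={{b},{a,b},{b,c},{b,e},{b,f},{e,f},{a,b,f},{b,c,e}} A13={{c,d},{d,e},{c,d,e}} A23={{a,d}}
C dims 3,3; δ0: rk_F2 2
Ȟ^0: (3−2)−0=1 ⇒ Z/2
Ȟ^1: (3−0)−2=1 ⇒ Z/2
Ȟ^2: (0−0)−0=0 ⇒ 0


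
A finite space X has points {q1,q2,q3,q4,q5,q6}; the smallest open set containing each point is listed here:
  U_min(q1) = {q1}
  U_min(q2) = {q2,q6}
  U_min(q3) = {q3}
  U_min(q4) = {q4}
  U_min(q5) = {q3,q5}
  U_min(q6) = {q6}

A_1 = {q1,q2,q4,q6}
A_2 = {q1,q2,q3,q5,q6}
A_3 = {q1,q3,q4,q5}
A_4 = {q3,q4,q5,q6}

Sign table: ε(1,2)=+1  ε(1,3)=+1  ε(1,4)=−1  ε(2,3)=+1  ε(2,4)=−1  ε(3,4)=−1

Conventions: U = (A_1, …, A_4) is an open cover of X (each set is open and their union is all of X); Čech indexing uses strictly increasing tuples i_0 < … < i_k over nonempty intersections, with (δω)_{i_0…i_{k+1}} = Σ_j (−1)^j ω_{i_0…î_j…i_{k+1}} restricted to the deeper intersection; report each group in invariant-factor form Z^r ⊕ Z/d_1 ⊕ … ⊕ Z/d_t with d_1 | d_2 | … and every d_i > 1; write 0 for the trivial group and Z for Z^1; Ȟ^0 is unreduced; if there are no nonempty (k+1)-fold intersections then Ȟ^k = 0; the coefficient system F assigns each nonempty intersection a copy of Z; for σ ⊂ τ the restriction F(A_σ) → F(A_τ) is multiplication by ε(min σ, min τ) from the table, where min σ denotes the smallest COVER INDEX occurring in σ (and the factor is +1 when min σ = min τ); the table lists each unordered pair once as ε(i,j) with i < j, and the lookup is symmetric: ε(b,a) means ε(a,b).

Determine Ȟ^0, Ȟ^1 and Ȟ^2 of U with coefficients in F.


Ȟ^0(U;F) ≅ Z, Ȟ^1(U;F) ≅ 0, Ȟ^2(U;F) ≅ Z

nonempty overlaps:
  A12={q1,q2,q6} A13={q1,q4} A14={q4,q6} A23={q1,q3,q5} A24={q3,q5,q6} A34={q3,q4,q5}
  A123={q1} A124={q6} A134={q4} A234={q3,q5}
C dims 4,6,4; δ0: rk 3, SNF 1^3; δ1: rk 3, SNF 1^3
degree 0: 4−3−0 = 1 → Ȟ^0 ≅ Z
degree 1: 6−3−3 = 0 → Ȟ^1 ≅ 0
degree 2: 4−0−3 = 1 → Ȟ^2 ≅ Z


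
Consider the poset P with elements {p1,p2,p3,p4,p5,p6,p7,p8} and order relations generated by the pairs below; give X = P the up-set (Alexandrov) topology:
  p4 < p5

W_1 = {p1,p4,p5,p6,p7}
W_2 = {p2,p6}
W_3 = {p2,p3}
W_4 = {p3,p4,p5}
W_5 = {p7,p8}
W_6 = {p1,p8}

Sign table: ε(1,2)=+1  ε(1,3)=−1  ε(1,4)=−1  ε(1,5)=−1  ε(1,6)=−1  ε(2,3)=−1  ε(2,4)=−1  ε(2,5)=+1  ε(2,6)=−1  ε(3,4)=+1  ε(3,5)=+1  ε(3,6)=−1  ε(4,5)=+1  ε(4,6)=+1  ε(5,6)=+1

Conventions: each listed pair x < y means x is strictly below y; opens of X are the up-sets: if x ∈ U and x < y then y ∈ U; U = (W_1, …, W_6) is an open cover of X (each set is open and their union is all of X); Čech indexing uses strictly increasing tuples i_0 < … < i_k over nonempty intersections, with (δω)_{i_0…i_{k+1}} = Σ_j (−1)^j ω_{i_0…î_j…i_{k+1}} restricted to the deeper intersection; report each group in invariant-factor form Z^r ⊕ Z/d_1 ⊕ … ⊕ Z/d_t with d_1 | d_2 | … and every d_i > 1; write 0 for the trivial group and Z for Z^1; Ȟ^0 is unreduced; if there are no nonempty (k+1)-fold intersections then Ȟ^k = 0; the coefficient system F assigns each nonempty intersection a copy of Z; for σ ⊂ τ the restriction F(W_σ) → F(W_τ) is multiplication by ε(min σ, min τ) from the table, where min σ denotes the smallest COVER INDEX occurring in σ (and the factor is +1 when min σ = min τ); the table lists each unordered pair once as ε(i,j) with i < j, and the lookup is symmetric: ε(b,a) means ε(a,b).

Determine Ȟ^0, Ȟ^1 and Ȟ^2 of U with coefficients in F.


nerve of the cover:
  W12={p6} W14={p4,p5} W15={p7} W16={p1} W23={p2} W34={p3} W56={p8}
C dims 6,7; δ0: rk 5, SNF 1^5
Ȟ^0 = (6 − 5) − 0 = 1, so Ȟ^0 ≅ Z
Ȟ^1 = (7 − 0) − 5 = 2, so Ȟ^1 ≅ Z^2
Ȟ^2 = (0 − 0) − 0 = 0, so Ȟ^2 ≅ 0

Ȟ^0(U;F) ≅ Z, Ȟ^1(U;F) ≅ Z^2, Ȟ^2(U;F) ≅ 0


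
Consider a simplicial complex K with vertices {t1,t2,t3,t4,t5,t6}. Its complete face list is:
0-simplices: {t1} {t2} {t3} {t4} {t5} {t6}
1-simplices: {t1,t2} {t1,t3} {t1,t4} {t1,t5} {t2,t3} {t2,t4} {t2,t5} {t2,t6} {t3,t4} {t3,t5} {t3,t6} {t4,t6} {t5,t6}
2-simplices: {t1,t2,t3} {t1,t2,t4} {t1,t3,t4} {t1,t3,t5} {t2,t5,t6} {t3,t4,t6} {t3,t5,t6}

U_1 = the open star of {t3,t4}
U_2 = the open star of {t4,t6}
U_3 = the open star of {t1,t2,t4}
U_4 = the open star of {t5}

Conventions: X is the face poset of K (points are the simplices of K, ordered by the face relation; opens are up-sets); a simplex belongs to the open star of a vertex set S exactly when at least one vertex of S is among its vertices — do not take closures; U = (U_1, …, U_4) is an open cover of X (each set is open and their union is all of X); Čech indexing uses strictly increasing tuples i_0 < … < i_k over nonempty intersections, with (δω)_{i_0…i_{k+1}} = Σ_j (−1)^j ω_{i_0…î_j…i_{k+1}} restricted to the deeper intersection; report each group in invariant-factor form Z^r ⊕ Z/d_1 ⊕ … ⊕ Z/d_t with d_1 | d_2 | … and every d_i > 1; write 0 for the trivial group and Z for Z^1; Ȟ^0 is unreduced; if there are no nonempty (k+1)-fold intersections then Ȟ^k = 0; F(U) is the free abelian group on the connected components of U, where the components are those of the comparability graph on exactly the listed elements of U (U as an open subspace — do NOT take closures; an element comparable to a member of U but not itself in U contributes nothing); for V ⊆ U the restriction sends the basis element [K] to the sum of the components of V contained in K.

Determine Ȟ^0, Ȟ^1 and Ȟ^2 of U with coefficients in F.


Ȟ^0 = Z, Ȟ^1 = Z and Ȟ^2 = 0

nonempty intersections:
  U1={{t3},{t4},{t1,t3},{t1,t4},{t2,t3},{t2,t4},{t3,t4},{t3,t5},{t3,t6},{t4,t6},{t1,t2,t3},{t1,t2,t4},{t1,t3,t4},{t1,t3,t5},{t3,t4,t6},{t3,t5,t6}} U2={{t4},{t6},{t1,t4},{t2,t4},{t2,t6},{t3,t4},{t3,t6},{t4,t6},{t5,t6},{t1,t2,t4},{t1,t3,t4},{t2,t5,t6},{t3,t4,t6},{t3,t5,t6}} U3={{t1},{t2},{t4},{t1,t2},{t1,t3},{t1,t4},{t1,t5},{t2,t3},{t2,t4},{t2,t5},{t2,t6},{t3,t4},{t4,t6},{t1,t2,t3},{t1,t2,t4},{t1,t3,t4},{t1,t3,t5},{t2,t5,t6},{t3,t4,t6}} U4={{t5},{t1,t5},{t2,t5},{t3,t5},{t5,t6},{t1,t3,t5},{t2,t5,t6},{t3,t5,t6}}
  U12={{t4},{t1,t4},{t2,t4},{t3,t4},{t3,t6},{t4,t6},{t1,t2,t4},{t1,t3,t4},{t3,t4,t6},{t3,t5,t6}} U13={{t4},{t1,t3},{t1,t4},{t2,t3},{t2,t4},{t3,t4},{t4,t6},{t1,t2,t3},{t1,t2,t4},{t1,t3,t4},{t1,t3,t5},{t3,t4,t6}} U14={{t3,t5},{t1,t3,t5},{t3,t5,t6}} U23={{t4},{t1,t4},{t2,t4},{t2,t6},{t3,t4},{t4,t6},{t1,t2,t4},{t1,t3,t4},{t2,t5,t6},{t3,t4,t6}} U24={{t5,t6},{t2,t5,t6},{t3,t5,t6}} U34={{t1,t5},{t2,t5},{t1,t3,t5},{t2,t5,t6}}
  U123={{t4},{t1,t4},{t2,t4},{t3,t4},{t4,t6},{t1,t2,t4},{t1,t3,t4},{t3,t4,t6}} U124={{t3,t5,t6}} U134={{t1,t3,t5}} U234={{t2,t5,t6}}
components per intersection:
  U1: {{t3},{t4},{t1,t3},{t1,t4},{t2,t3},{t2,t4},{t3,t4},{t3,t5},{t3,t6},{t4,t6},{t1,t2,t3},{t1,t2,t4},{t1,t3,t4},{t1,t3,t5},{t3,t4,t6},{t3,t5,t6}}
  U2: {{t4},{t6},{t1,t4},{t2,t4},{t2,t6},{t3,t4},{t3,t6},{t4,t6},{t5,t6},{t1,t2,t4},{t1,t3,t4},{t2,t5,t6},{t3,t4,t6},{t3,t5,t6}}
  U3: {{t1},{t2},{t4},{t1,t2},{t1,t3},{t1,t4},{t1,t5},{t2,t3},{t2,t4},{t2,t5},{t2,t6},{t3,t4},{t4,t6},{t1,t2,t3},{t1,t2,t4},{t1,t3,t4},{t1,t3,t5},{t2,t5,t6},{t3,t4,t6}}
  U4: {{t5},{t1,t5},{t2,t5},{t3,t5},{t5,t6},{t1,t3,t5},{t2,t5,t6},{t3,t5,t6}}
  U12: {{t4},{t1,t4},{t2,t4},{t3,t4},{t3,t6},{t4,t6},{t1,t2,t4},{t1,t3,t4},{t3,t4,t6},{t3,t5,t6}}
  U13: {{t4},{t1,t3},{t1,t4},{t2,t3},{t2,t4},{t3,t4},{t4,t6},{t1,t2,t3},{t1,t2,t4},{t1,t3,t4},{t1,t3,t5},{t3,t4,t6}}
  U14: {{t3,t5},{t1,t3,t5},{t3,t5,t6}}
  U23: {{t4},{t1,t4},{t2,t4},{t3,t4},{t4,t6},{t1,t2,t4},{t1,t3,t4},{t3,t4,t6}} {{t2,t6},{t2,t5,t6}}
  U24: {{t5,t6},{t2,t5,t6},{t3,t5,t6}}
  U34: {{t1,t5},{t1,t3,t5}} {{t2,t5},{t2,t5,t6}}
  U123: {{t4},{t1,t4},{t2,t4},{t3,t4},{t4,t6},{t1,t2,t4},{t1,t3,t4},{t3,t4,t6}}
  U124: {{t3,t5,t6}}
  U134: {{t1,t3,t5}}
  U234: {{t2,t5,t6}}
C dims 4,8,4; δ0: rk 3, SNF 1^3; δ1: rk 4, SNF 1^4
Ȟ^0: (4−3)−0=1 ⇒ Z
Ȟ^1: (8−4)−3=1 ⇒ Z
Ȟ^2: (4−0)−4=0 ⇒ 0


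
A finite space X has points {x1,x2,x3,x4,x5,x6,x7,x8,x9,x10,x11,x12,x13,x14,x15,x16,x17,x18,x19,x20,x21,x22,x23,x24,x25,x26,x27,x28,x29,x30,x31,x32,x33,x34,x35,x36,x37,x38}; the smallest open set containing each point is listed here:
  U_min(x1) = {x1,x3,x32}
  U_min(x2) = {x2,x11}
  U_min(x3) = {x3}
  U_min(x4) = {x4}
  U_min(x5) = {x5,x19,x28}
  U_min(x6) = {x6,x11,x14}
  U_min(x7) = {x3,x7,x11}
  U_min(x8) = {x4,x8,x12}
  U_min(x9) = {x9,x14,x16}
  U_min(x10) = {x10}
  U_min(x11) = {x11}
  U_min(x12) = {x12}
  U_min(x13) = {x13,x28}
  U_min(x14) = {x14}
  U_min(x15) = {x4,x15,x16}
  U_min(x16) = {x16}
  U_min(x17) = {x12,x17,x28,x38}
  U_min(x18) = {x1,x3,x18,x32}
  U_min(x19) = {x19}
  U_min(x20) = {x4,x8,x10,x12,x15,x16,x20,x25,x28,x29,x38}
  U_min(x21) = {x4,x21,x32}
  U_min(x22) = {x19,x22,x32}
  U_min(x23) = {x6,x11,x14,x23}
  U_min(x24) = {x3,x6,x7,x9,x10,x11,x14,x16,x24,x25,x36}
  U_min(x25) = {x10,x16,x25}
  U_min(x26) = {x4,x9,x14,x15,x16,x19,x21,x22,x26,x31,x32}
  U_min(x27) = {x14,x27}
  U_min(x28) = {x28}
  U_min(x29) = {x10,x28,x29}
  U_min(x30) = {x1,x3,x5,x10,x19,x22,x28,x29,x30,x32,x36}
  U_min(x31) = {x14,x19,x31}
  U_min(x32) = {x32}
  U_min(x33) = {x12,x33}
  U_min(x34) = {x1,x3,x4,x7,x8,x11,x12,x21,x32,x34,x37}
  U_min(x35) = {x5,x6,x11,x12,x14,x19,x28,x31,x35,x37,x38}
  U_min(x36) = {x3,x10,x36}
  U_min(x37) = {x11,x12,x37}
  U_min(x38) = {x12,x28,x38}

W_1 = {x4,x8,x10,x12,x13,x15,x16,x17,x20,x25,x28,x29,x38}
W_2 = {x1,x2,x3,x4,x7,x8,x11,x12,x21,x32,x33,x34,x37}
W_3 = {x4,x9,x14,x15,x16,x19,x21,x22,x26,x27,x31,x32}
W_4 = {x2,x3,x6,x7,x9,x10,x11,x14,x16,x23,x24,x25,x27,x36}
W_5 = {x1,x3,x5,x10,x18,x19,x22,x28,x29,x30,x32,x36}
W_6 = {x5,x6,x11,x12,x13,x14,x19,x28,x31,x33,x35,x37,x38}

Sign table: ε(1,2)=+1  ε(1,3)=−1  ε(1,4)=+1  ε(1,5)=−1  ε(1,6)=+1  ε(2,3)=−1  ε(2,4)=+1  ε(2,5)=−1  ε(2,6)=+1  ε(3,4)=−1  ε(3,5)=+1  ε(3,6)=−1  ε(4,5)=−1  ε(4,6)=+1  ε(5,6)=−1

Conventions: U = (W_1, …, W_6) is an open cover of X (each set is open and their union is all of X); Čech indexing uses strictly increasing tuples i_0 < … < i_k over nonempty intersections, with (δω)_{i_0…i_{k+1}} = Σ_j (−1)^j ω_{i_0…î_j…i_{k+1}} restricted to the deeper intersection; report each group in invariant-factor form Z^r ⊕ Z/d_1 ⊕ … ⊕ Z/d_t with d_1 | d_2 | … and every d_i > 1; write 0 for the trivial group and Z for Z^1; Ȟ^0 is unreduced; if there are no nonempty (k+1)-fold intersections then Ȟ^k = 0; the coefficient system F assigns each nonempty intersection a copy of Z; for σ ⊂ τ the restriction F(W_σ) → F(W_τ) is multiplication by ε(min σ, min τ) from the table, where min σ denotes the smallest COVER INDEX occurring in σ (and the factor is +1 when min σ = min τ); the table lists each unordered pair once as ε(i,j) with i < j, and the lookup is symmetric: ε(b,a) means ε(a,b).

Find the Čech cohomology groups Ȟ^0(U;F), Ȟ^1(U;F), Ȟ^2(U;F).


Ȟ^0 = Z, Ȟ^1 = 0 and Ȟ^2 = Z/2

nerve of the cover:
  W12={x4,x8,x12} W13={x4,x15,x16} W14={x10,x16,x25} W15={x10,x28,x29} W16={x12,x13,x28,x38} W23={x4,x21,x32} W24={x2,x3,x7,x11} W25={x1,x3,x32} W26={x11,x12,x33,x37} W34={x9,x14,x16,x27} W35={x19,x22,x32} W36={x14,x19,x31} W45={x3,x10,x36} W46={x6,x11,x14} W56={x5,x19,x28}
  W123={x4} W126={x12} W134={x16} W145={x10} W156={x28} W235={x32} W245={x3} W246={x11} W346={x14} W356={x19}
C dims 6,15,10; δ0: rk 5, SNF 1^5; δ1: rk 10, SNF 1^9·2
Ȟ^0 = (6 − 5) − 0 = 1, so Ȟ^0 ≅ Z
Ȟ^1 = (15 − 10) − 5 = 0, so Ȟ^1 ≅ 0
Ȟ^2 = (10 − 0) − 10 = 0 plus torsion [2], so Ȟ^2 ≅ Z/2


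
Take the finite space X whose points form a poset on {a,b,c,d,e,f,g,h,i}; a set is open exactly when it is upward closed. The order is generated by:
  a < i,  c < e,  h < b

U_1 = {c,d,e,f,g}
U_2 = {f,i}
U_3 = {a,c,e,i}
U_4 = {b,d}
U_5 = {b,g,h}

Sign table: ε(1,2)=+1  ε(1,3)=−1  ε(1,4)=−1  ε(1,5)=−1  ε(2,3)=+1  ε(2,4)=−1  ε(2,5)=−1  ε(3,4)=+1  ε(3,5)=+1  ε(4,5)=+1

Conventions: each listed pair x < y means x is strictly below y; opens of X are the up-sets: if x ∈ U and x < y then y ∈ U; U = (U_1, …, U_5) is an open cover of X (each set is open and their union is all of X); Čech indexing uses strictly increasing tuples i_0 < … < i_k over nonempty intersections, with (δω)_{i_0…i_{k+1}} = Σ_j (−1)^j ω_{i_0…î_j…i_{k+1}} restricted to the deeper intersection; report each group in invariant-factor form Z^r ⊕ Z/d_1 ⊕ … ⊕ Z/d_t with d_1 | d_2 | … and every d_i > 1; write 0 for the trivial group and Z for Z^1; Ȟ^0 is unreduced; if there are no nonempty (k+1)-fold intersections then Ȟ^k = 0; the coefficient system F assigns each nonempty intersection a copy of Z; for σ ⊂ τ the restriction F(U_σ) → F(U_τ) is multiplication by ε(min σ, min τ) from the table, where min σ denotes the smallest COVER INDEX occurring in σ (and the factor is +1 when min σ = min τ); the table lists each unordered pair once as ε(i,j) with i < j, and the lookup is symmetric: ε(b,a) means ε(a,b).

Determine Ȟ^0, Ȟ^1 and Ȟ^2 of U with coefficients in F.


nerve of the cover:
  U12={f} U13={c,e} U14={d} U15={g} U23={i} U45={b}
C dims 5,6; δ0: rk 5, SNF 1^4·2
Ȟ^0 = (5 − 5) − 0 = 0, so Ȟ^0 ≅ 0
Ȟ^1 = (6 − 0) − 5 = 1 plus torsion [2], so Ȟ^1 ≅ Z ⊕ Z/2
Ȟ^2 = (0 − 0) − 0 = 0, so Ȟ^2 ≅ 0

Ȟ^0 ≅ 0, Ȟ^1 ≅ Z ⊕ Z/2 and Ȟ^2 ≅ 0


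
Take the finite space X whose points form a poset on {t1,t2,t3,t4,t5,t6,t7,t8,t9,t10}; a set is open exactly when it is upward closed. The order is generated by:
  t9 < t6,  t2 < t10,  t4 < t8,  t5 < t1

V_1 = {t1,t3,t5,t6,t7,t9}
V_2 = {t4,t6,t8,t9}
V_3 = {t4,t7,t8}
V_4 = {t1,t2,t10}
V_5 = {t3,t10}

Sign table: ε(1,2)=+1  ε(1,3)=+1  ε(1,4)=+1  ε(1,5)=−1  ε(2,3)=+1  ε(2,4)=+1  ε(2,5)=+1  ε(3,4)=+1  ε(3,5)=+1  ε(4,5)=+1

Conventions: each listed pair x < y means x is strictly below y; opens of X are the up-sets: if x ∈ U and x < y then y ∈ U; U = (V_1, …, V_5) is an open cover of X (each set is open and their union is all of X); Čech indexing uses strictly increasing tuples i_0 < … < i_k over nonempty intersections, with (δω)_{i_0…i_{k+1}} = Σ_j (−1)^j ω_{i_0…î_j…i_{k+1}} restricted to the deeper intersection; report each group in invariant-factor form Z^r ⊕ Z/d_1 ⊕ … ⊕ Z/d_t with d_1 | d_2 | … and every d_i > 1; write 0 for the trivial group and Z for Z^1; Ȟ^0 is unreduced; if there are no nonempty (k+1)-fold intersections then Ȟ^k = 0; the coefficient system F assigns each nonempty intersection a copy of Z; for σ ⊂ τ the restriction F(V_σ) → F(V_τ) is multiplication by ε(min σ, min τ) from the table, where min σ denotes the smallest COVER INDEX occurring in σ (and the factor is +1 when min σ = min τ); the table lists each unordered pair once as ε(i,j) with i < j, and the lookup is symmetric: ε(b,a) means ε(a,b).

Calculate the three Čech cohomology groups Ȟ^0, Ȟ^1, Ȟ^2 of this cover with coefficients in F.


intersection data:
  V12={t6,t9} V13={t7} V14={t1} V15={t3} V23={t4,t8} V45={t10}
C dims 5,6; δ0: rk 5, SNF 1^4·2
Ȟ^0 = (5 − 5) − 0 = 0, so Ȟ^0 ≅ 0
Ȟ^1 = (6 − 0) − 5 = 1 plus torsion [2], so Ȟ^1 ≅ Z ⊕ Z/2
Ȟ^2 = (0 − 0) − 0 = 0, so Ȟ^2 ≅ 0

Ȟ^0(U;F) ≅ 0, Ȟ^1(U;F) ≅ Z ⊕ Z/2 and Ȟ^2(U;F) ≅ 0


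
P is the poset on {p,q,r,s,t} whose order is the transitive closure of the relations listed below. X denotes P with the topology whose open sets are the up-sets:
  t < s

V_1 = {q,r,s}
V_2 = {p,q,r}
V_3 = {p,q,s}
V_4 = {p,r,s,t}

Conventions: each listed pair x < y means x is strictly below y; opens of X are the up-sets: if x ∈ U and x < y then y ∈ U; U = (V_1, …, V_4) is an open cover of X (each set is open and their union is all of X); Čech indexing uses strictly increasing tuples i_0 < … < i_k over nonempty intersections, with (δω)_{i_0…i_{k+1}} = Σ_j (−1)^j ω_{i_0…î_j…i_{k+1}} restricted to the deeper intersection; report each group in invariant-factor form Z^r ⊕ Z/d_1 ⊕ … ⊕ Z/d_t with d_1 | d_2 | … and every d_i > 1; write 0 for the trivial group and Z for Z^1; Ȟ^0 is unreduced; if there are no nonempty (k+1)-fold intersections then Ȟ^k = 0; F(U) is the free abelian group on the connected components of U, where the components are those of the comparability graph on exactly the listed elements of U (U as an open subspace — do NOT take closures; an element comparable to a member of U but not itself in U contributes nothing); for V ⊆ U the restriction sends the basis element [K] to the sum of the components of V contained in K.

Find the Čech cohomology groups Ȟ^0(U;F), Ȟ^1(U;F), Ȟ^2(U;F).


Ȟ^0 = Z^4; Ȟ^1 = 0; Ȟ^2 = 0

nerve simplices:
  V12={q,r} V13={q,s} V14={r,s} V23={p,q} V24={p,r} V34={p,s}
  V123={q} V124={r} V134={s} V234={p}
components per intersection:
  V1: {q} {r} {s}
  V2: {p} {q} {r}
  V3: {p} {q} {s}
  V4: {p} {r} {s,t}
  V12: {q} {r}
  V13: {q} {s}
  V14: {r} {s}
  V23: {p} {q}
  V24: {p} {r}
  V34: {p} {s}
  V123: {q}
  V124: {r}
  V134: {s}
  V234: {p}
C dims 12,12,4; δ0: rk 8, SNF 1^8; δ1: rk 4, SNF 1^4
degree 0: 12−8−0 = 4 → Ȟ^0 ≅ Z^4
degree 1: 12−4−8 = 0 → Ȟ^1 ≅ 0
degree 2: 4−0−4 = 0 → Ȟ^2 ≅ 0


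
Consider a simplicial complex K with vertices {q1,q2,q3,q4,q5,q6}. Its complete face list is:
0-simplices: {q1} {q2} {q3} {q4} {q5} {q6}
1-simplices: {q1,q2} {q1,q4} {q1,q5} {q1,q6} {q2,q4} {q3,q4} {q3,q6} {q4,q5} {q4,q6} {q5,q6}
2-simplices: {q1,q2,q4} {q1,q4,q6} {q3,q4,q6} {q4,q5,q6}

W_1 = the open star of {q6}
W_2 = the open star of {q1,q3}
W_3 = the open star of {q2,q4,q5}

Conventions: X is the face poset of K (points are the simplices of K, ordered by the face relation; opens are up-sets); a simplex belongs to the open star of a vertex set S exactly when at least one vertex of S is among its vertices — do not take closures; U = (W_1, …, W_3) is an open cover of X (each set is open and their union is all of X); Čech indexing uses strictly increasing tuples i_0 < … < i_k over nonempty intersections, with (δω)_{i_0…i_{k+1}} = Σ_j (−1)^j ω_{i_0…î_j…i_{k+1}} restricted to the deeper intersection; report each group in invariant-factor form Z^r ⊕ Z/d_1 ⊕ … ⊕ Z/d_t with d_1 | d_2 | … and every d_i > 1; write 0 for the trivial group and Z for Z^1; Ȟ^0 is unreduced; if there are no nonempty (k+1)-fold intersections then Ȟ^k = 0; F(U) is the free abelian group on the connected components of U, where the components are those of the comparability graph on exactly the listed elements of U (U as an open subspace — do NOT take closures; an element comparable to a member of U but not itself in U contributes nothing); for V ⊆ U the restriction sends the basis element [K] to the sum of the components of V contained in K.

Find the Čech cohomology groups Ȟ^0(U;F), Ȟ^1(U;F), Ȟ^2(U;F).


nonempty overlaps:
  W1={{q6},{q1,q6},{q3,q6},{q4,q6},{q5,q6},{q1,q4,q6},{q3,q4,q6},{q4,q5,q6}} W2={{q1},{q3},{q1,q2},{q1,q4},{q1,q5},{q1,q6},{q3,q4},{q3,q6},{q1,q2,q4},{q1,q4,q6},{q3,q4,q6}} W3={{q2},{q4},{q5},{q1,q2},{q1,q4},{q1,q5},{q2,q4},{q3,q4},{q4,q5},{q4,q6},{q5,q6},{q1,q2,q4},{q1,q4,q6},{q3,q4,q6},{q4,q5,q6}}
  W12={{q1,q6},{q3,q6},{q1,q4,q6},{q3,q4,q6}} W13={{q4,q6},{q5,q6},{q1,q4,q6},{q3,q4,q6},{q4,q5,q6}} W23={{q1,q2},{q1,q4},{q1,q5},{q3,q4},{q1,q2,q4},{q1,q4,q6},{q3,q4,q6}}
  W123={{q1,q4,q6},{q3,q4,q6}}
components per intersection:
  W1: {{q6},{q1,q6},{q3,q6},{q4,q6},{q5,q6},{q1,q4,q6},{q3,q4,q6},{q4,q5,q6}}
  W2: {{q1},{q1,q2},{q1,q4},{q1,q5},{q1,q6},{q1,q2,q4},{q1,q4,q6}} {{q3},{q3,q4},{q3,q6},{q3,q4,q6}}
  W3: {{q2},{q4},{q5},{q1,q2},{q1,q4},{q1,q5},{q2,q4},{q3,q4},{q4,q5},{q4,q6},{q5,q6},{q1,q2,q4},{q1,q4,q6},{q3,q4,q6},{q4,q5,q6}}
  W12: {{q1,q6},{q1,q4,q6}} {{q3,q6},{q3,q4,q6}}
  W13: {{q4,q6},{q5,q6},{q1,q4,q6},{q3,q4,q6},{q4,q5,q6}}
  W23: {{q1,q2},{q1,q4},{q1,q2,q4},{q1,q4,q6}} {{q1,q5}} {{q3,q4},{q3,q4,q6}}
  W123: {{q1,q4,q6}} {{q3,q4,q6}}
C dims 4,6,2; δ0: rk 3, SNF 1^3; δ1: rk 2, SNF 1^2
degree 0: 4−3−0 = 1 → Ȟ^0 ≅ Z
degree 1: 6−2−3 = 1 → Ȟ^1 ≅ Z
degree 2: 2−0−2 = 0 → Ȟ^2 ≅ 0

Ȟ^0 = Z; Ȟ^1 = Z; Ȟ^2 = 0


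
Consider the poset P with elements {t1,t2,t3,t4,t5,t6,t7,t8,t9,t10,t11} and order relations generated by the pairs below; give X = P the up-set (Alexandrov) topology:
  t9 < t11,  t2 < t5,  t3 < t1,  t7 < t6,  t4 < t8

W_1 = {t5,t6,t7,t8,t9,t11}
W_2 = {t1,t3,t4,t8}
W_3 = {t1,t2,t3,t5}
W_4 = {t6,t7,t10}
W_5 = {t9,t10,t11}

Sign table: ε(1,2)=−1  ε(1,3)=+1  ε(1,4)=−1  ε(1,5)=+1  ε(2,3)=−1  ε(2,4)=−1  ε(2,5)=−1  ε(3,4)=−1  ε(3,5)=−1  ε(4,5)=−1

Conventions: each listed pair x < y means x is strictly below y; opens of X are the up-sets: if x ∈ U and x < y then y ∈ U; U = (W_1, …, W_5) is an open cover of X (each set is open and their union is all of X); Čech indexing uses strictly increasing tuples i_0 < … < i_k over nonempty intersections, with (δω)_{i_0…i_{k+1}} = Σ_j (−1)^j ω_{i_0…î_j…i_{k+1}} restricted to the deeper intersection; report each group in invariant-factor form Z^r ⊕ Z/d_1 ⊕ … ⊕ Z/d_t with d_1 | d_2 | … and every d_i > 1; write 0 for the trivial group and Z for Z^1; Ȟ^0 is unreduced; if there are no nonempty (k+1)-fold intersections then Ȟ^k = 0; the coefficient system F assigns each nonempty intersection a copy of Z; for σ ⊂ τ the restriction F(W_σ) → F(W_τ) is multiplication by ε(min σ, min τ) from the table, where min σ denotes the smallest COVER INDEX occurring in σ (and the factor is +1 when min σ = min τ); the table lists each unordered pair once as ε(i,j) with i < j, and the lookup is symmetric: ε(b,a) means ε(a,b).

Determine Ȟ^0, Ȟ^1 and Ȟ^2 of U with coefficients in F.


Ȟ^0 = Z,  Ȟ^1 = Z^2,  Ȟ^2 = 0

nonempty overlaps:
  W12={t8} W13={t5} W14={t6,t7} W15={t9,t11} W23={t1,t3} W45={t10}
C dims 5,6; δ0: rk 4, SNF 1^4
degree 0: 5−4−0 = 1 → Ȟ^0 ≅ Z
degree 1: 6−0−4 = 2 → Ȟ^1 ≅ Z^2
degree 2: 0−0−0 = 0 → Ȟ^2 ≅ 0


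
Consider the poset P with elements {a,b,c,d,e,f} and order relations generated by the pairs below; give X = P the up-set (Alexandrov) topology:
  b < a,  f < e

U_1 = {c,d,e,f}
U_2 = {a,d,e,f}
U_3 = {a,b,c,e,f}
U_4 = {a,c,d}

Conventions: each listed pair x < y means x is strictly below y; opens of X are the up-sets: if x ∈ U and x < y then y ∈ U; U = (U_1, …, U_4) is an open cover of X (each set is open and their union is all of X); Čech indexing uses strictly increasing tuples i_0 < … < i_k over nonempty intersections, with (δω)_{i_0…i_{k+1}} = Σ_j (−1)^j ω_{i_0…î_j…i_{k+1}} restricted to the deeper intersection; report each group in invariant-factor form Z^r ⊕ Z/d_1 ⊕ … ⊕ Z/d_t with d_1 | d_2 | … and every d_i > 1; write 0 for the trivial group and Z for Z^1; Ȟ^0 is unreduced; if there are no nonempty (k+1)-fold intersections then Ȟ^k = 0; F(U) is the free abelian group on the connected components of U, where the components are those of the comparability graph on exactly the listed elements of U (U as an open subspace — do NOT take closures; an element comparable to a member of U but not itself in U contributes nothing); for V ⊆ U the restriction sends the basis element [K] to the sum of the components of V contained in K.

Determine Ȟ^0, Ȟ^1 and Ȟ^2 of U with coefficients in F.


Ȟ^0 ≅ Z^4, Ȟ^1 ≅ 0, Ȟ^2 ≅ 0

nerve of the cover:
  U12={d,e,f} U13={c,e,f} U14={c,d} U23={a,e,f} U24={a,d} U34={a,c}
  U123={e,f} U124={d} U134={c} U234={a}
components per intersection:
  U1: {c} {d} {e,f}
  U2: {a} {d} {e,f}
  U3: {a,b} {c} {e,f}
  U4: {a} {c} {d}
  U12: {d} {e,f}
  U13: {c} {e,f}
  U14: {c} {d}
  U23: {a} {e,f}
  U24: {a} {d}
  U34: {a} {c}
  U123: {e,f}
  U124: {d}
  U134: {c}
  U234: {a}
C dims 12,12,4; δ0: rk 8, SNF 1^8; δ1: rk 4, SNF 1^4
Ȟ^0 = (12 − 8) − 0 = 4, so Ȟ^0 ≅ Z^4
Ȟ^1 = (12 − 4) − 8 = 0, so Ȟ^1 ≅ 0
Ȟ^2 = (4 − 0) − 4 = 0, so Ȟ^2 ≅ 0


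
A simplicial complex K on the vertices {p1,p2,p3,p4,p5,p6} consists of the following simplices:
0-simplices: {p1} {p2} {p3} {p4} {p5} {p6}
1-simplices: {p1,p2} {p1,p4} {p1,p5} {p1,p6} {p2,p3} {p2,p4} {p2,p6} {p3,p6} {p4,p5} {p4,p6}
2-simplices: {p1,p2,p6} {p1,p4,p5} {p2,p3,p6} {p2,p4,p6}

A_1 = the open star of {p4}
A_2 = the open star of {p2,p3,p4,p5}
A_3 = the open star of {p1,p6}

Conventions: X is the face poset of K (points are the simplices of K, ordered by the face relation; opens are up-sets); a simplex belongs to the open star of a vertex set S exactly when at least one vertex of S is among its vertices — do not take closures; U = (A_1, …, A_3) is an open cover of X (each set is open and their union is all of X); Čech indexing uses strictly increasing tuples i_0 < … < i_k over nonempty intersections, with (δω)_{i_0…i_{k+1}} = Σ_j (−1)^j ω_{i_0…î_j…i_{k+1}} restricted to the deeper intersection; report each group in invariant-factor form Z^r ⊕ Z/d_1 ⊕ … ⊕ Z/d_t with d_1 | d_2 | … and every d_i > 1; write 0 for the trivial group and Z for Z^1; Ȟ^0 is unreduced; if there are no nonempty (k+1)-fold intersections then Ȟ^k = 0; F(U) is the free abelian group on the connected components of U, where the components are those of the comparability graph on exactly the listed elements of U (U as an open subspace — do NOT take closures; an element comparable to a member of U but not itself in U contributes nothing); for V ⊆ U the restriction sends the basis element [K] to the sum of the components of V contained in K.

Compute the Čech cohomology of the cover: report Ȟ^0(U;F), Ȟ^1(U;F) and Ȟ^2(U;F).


nerve of the cover:
  A1={{p4},{p1,p4},{p2,p4},{p4,p5},{p4,p6},{p1,p4,p5},{p2,p4,p6}} A2={{p2},{p3},{p4},{p5},{p1,p2},{p1,p4},{p1,p5},{p2,p3},{p2,p4},{p2,p6},{p3,p6},{p4,p5},{p4,p6},{p1,p2,p6},{p1,p4,p5},{p2,p3,p6},{p2,p4,p6}} A3={{p1},{p6},{p1,p2},{p1,p4},{p1,p5},{p1,p6},{p2,p6},{p3,p6},{p4,p6},{p1,p2,p6},{p1,p4,p5},{p2,p3,p6},{p2,p4,p6}}
  A12={{p4},{p1,p4},{p2,p4},{p4,p5},{p4,p6},{p1,p4,p5},{p2,p4,p6}} A13={{p1,p4},{p4,p6},{p1,p4,p5},{p2,p4,p6}} A23={{p1,p2},{p1,p4},{p1,p5},{p2,p6},{p3,p6},{p4,p6},{p1,p2,p6},{p1,p4,p5},{p2,p3,p6},{p2,p4,p6}}
  A123={{p1,p4},{p4,p6},{p1,p4,p5},{p2,p4,p6}}
components per intersection:
  A1: {{p4},{p1,p4},{p2,p4},{p4,p5},{p4,p6},{p1,p4,p5},{p2,p4,p6}}
  A2: {{p2},{p3},{p4},{p5},{p1,p2},{p1,p4},{p1,p5},{p2,p3},{p2,p4},{p2,p6},{p3,p6},{p4,p5},{p4,p6},{p1,p2,p6},{p1,p4,p5},{p2,p3,p6},{p2,p4,p6}}
  A3: {{p1},{p6},{p1,p2},{p1,p4},{p1,p5},{p1,p6},{p2,p6},{p3,p6},{p4,p6},{p1,p2,p6},{p1,p4,p5},{p2,p3,p6},{p2,p4,p6}}
  A12: {{p4},{p1,p4},{p2,p4},{p4,p5},{p4,p6},{p1,p4,p5},{p2,p4,p6}}
  A13: {{p1,p4},{p1,p4,p5}} {{p4,p6},{p2,p4,p6}}
  A23: {{p1,p2},{p2,p6},{p3,p6},{p4,p6},{p1,p2,p6},{p2,p3,p6},{p2,p4,p6}} {{p1,p4},{p1,p5},{p1,p4,p5}}
  A123: {{p1,p4},{p1,p4,p5}} {{p4,p6},{p2,p4,p6}}
C dims 3,5,2; δ0: rk 2, SNF 1^2; δ1: rk 2, SNF 1^2
Ȟ^0 = (3 − 2) − 0 = 1, so Ȟ^0 ≅ Z
Ȟ^1 = (5 − 2) − 2 = 1, so Ȟ^1 ≅ Z
Ȟ^2 = (2 − 0) − 2 = 0, so Ȟ^2 ≅ 0

Ȟ^0 ≅ Z,  Ȟ^1 ≅ Z,  Ȟ^2 ≅ 0


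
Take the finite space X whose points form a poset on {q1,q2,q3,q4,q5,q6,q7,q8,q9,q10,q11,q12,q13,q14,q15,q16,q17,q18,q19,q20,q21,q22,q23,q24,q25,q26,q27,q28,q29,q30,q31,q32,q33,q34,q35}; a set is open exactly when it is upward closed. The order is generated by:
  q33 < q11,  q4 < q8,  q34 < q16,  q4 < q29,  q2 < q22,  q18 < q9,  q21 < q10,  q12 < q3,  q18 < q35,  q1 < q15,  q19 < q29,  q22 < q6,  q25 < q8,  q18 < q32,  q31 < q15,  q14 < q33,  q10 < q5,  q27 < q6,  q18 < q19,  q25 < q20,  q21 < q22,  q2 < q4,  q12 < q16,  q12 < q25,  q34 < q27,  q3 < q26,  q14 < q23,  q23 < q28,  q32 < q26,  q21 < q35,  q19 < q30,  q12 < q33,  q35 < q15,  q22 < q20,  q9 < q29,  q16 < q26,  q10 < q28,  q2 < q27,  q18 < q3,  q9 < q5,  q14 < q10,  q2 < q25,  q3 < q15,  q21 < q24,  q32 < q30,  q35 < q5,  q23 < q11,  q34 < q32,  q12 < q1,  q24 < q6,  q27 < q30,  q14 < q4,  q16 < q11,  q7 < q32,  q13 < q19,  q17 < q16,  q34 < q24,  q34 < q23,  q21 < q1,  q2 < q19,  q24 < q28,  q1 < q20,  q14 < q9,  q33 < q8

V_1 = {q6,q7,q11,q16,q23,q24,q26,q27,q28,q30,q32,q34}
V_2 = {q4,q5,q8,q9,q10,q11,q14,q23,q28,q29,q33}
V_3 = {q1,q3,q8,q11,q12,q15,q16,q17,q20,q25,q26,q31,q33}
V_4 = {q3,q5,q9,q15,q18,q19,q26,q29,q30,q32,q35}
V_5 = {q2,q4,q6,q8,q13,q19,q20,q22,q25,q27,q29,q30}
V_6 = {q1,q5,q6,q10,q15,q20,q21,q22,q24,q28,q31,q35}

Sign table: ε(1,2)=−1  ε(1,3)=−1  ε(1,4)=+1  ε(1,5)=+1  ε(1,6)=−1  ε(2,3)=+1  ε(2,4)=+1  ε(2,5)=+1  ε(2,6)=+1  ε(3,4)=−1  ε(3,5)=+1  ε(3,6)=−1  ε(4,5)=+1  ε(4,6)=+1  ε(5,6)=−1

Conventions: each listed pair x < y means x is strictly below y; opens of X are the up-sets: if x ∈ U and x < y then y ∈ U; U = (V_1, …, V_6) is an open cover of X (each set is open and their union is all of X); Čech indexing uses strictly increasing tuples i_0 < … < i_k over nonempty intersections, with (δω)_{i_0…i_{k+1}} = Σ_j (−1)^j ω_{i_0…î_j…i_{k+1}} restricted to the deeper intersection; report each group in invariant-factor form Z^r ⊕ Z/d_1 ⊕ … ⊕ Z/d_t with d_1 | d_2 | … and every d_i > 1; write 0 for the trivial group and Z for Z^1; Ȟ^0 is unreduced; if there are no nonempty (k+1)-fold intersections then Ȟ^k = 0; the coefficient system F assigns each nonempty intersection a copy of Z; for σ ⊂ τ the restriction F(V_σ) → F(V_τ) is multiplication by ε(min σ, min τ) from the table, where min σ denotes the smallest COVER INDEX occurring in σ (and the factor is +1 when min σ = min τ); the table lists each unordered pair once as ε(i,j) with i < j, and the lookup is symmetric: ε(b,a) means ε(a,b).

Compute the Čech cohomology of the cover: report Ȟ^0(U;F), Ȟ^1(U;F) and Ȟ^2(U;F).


nonempty intersections:
  V12={q11,q23,q28} V13={q11,q16,q26} V14={q26,q30,q32} V15={q6,q27,q30} V16={q6,q24,q28} V23={q8,q11,q33} V24={q5,q9,q29} V25={q4,q8,q29} V26={q5,q10,q28} V34={q3,q15,q26} V35={q8,q20,q25} V36={q1,q15,q20,q31} V45={q19,q29,q30} V46={q5,q15,q35} V56={q6,q20,q22}
  V123={q11} V126={q28} V134={q26} V145={q30} V156={q6} V235={q8} V245={q29} V246={q5} V346={q15} V356={q20}
C dims 6,15,10; δ0: rk 6, SNF 1^5·2; δ1: rk 9, SNF 1^9
Ȟ^0: (6−6)−0=0 ⇒ 0
Ȟ^1: (15−9)−6=0 plus torsion [2] ⇒ Z/2
Ȟ^2: (10−0)−9=1 ⇒ Z

Ȟ^0 ≅ 0; Ȟ^1 ≅ Z/2; Ȟ^2 ≅ Z


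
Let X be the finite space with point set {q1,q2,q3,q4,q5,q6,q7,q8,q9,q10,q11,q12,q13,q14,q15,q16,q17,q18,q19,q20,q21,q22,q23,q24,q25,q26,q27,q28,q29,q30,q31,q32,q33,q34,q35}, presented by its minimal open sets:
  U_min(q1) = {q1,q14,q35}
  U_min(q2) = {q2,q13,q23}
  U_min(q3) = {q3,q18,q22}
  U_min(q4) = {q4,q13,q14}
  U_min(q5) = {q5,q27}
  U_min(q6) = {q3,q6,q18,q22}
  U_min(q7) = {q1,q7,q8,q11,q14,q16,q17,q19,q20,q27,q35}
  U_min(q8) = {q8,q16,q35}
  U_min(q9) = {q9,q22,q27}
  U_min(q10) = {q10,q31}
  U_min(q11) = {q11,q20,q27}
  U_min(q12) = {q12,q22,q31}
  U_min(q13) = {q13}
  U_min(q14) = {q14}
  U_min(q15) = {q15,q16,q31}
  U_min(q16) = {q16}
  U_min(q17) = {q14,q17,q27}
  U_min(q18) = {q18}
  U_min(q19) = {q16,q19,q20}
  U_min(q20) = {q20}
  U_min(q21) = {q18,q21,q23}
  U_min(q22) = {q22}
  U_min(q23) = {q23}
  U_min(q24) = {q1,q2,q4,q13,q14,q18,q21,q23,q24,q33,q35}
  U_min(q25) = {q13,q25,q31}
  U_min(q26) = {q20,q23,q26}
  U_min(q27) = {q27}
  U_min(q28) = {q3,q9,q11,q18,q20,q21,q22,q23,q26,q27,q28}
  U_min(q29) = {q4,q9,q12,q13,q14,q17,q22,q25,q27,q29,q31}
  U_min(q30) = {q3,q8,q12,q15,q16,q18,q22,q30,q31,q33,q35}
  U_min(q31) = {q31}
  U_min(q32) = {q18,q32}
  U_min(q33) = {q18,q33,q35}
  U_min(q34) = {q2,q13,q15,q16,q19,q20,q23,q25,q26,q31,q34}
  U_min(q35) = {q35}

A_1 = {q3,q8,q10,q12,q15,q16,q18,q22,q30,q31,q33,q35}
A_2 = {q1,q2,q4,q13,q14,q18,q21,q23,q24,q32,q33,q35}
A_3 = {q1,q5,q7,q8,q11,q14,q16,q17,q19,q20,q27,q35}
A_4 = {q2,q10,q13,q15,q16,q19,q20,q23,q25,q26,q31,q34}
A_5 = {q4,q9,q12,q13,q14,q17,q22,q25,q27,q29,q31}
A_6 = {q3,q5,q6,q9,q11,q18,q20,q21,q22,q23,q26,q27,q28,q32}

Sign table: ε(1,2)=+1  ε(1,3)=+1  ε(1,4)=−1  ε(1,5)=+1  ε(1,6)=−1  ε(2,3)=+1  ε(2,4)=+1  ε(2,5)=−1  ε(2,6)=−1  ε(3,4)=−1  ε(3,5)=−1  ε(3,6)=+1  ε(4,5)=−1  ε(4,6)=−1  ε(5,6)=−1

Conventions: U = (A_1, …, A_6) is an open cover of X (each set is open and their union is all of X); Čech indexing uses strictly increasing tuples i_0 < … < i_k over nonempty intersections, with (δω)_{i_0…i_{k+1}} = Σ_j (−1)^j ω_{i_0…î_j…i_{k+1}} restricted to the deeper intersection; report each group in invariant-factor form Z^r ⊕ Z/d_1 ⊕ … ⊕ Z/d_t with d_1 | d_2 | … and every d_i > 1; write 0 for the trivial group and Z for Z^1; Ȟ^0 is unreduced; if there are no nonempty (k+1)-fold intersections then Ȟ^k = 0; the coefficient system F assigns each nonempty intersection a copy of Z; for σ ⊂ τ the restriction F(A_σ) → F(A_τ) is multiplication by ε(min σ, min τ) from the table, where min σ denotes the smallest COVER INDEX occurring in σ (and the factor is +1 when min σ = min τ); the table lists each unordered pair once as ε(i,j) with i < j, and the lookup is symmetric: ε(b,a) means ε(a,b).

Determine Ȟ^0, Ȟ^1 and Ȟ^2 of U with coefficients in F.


nonempty intersections:
  A12={q18,q33,q35} A13={q8,q16,q35} A14={q10,q15,q16,q31} A15={q12,q22,q31} A16={q3,q18,q22} A23={q1,q14,q35} A24={q2,q13,q23} A25={q4,q13,q14} A26={q18,q21,q23,q32} A34={q16,q19,q20} A35={q14,q17,q27} A36={q5,q11,q20,q27} A45={q13,q25,q31} A46={q20,q23,q26} A56={q9,q22,q27}
  A123={q35} A126={q18} A134={q16} A145={q31} A156={q22} A235={q14} A245={q13} A246={q23} A346={q20} A356={q27}
C dims 6,15,10; δ0: rk 6, SNF 1^5·2; δ1: rk 9, SNF 1^9
Ȟ^0: (6−6)−0=0 ⇒ 0
Ȟ^1: (15−9)−6=0 plus torsion [2] ⇒ Z/2
Ȟ^2: (10−0)−9=1 ⇒ Z

Ȟ^0(U;F) ≅ 0,  Ȟ^1(U;F) ≅ Z/2,  Ȟ^2(U;F) ≅ Z


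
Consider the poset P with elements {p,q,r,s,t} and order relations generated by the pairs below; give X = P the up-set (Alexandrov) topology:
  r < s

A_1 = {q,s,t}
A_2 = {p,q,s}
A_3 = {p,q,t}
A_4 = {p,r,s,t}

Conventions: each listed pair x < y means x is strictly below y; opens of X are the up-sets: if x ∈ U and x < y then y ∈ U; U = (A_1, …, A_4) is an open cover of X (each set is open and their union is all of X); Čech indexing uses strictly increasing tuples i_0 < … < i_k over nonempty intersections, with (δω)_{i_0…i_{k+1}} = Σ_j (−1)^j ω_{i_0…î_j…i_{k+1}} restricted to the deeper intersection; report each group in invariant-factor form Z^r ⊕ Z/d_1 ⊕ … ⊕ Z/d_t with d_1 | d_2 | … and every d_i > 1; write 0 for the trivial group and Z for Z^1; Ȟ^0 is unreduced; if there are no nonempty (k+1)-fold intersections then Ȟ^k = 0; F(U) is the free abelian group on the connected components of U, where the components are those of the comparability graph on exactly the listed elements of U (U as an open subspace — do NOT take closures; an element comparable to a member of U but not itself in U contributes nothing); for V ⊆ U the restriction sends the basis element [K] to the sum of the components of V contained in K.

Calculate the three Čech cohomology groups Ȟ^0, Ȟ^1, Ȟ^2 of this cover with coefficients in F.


intersection data:
  A12={q,s} A13={q,t} A14={s,t} A23={p,q} A24={p,s} A34={p,t}
  A123={q} A124={s} A134={t} A234={p}
components per intersection:
  A1: {q} {s} {t}
  A2: {p} {q} {s}
  A3: {p} {q} {t}
  A4: {p} {r,s} {t}
  A12: {q} {s}
  A13: {q} {t}
  A14: {s} {t}
  A23: {p} {q}
  A24: {p} {s}
  A34: {p} {t}
  A123: {q}
  A124: {s}
  A134: {t}
  A234: {p}
C dims 12,12,4; δ0: rk 8, SNF 1^8; δ1: rk 4, SNF 1^4
Ȟ^0 = (12 − 8) − 0 = 4, so Ȟ^0 ≅ Z^4
Ȟ^1 = (12 − 4) − 8 = 0, so Ȟ^1 ≅ 0
Ȟ^2 = (4 − 0) − 4 = 0, so Ȟ^2 ≅ 0

Ȟ^0 ≅ Z^4; Ȟ^1 ≅ 0; Ȟ^2 ≅ 0


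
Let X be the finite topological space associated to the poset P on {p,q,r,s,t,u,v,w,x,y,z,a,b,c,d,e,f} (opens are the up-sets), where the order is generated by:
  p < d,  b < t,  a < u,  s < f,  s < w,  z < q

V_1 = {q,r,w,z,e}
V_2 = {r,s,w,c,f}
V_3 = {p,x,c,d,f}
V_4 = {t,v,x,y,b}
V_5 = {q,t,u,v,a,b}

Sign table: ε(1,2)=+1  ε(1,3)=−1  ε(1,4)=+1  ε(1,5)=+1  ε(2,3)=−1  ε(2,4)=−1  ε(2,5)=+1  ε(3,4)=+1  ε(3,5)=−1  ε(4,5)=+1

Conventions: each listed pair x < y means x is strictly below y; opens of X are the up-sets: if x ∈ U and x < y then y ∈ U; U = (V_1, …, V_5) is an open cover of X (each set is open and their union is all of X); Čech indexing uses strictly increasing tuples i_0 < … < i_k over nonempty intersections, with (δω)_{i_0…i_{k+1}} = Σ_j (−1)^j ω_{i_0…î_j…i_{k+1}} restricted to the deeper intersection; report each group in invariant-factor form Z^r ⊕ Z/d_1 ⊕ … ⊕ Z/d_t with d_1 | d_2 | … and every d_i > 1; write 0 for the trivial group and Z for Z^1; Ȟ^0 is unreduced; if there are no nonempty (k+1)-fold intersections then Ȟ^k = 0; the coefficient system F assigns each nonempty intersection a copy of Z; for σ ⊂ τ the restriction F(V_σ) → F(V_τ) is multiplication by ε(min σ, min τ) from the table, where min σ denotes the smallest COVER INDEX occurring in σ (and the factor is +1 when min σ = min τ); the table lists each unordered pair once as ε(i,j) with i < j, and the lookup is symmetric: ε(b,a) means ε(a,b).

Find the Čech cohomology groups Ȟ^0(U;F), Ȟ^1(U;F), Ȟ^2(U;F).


Ȟ^0 ≅ 0,  Ȟ^1 ≅ Z/2,  Ȟ^2 ≅ 0

intersection data:
  V12={r,w} V15={q} V23={c,f} V34={x} V45={t,v,b}
C dims 5,5; δ0: rk 5, SNF 1^4·2
Ȟ^0 = (5 − 5) − 0 = 0, so Ȟ^0 ≅ 0
Ȟ^1 = (5 − 0) − 5 = 0 plus torsion [2], so Ȟ^1 ≅ Z/2
Ȟ^2 = (0 − 0) − 0 = 0, so Ȟ^2 ≅ 0
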